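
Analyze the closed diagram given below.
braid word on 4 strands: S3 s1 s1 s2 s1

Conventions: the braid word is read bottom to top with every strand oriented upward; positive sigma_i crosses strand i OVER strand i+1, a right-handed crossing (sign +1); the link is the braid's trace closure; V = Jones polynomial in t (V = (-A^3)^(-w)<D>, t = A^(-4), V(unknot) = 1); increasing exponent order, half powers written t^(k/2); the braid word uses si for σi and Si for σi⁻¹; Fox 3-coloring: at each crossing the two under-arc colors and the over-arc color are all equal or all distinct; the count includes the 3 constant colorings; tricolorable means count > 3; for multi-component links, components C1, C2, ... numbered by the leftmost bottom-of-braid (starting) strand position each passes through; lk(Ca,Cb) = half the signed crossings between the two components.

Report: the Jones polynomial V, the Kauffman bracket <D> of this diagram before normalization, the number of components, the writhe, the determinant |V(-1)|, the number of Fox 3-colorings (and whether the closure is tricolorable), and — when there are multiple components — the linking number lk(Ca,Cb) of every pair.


V(t) = t + t^3 - t^4
bracket: A^-7 - A^-3 - A^5, w = +3
1 component, writhe +3, over 5 crossings
det 3, colorings 9 of 3^5 — tricolorable
observation: |V(-1)| = 3: so tricolorable, since 3 divides 3


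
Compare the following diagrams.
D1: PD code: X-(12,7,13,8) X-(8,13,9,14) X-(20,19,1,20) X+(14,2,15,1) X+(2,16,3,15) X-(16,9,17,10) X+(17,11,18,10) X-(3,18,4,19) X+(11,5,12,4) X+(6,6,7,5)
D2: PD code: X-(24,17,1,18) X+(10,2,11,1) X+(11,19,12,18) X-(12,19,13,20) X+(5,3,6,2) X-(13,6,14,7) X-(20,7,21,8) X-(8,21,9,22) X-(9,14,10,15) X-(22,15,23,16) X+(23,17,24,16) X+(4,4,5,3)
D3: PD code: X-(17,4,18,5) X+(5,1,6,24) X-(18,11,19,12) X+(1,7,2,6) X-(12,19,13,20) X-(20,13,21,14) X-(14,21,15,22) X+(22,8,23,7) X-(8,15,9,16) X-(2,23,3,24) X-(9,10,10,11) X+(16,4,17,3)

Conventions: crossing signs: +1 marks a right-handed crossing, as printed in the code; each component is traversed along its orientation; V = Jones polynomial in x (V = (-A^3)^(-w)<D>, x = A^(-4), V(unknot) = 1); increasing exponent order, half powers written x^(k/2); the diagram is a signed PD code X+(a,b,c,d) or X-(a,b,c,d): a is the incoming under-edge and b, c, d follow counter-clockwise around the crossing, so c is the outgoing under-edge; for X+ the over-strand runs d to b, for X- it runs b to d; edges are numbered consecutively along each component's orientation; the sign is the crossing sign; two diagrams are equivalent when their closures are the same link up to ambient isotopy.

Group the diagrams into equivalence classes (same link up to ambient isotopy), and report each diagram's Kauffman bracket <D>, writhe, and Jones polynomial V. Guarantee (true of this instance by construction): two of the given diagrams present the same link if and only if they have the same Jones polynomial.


classes: {D1} | {D2} | {D3}
V(D1) = 1  [10 crossings, <D> = 1, w = 0]
V(D2) = -x^-4 + x^-3 + x^-1  [12 crossings, <D> = A^-2 + A^6 - A^10, w = -2]
V(D3) = -x^-7 + x^-6 - x^-5 + x^-4 + x^-2  [12 crossings, <D> = A^-4 + A^4 - A^8 + A^12 - A^16, w = -4]
note: V(x) takes 3 values over 3 diagrams, fixing the grouping


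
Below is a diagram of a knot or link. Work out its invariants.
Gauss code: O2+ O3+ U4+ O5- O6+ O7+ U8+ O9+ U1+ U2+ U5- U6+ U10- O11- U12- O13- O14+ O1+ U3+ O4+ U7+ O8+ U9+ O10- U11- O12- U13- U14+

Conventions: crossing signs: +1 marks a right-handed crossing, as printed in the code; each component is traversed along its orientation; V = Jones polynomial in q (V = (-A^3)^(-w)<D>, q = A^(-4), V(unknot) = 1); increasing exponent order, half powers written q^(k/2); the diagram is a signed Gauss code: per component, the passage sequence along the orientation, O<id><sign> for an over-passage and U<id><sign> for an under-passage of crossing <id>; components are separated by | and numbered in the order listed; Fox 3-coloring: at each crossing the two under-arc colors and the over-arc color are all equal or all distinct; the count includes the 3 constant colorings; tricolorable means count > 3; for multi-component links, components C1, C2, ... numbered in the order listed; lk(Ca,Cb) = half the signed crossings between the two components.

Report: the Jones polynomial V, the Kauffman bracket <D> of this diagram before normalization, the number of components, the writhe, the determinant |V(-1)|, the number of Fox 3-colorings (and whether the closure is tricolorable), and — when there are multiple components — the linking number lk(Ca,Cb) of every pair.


V(q) = q + q^3 - q^4
bracket: -A^-4 + 1 + A^8, w = +4
1 component, writhe +4, over 14 crossings
det 3, colorings 9 of 3^14 — tricolorable
observation: det 3 = |V(-1)|; divisible by 3, so tricolorable


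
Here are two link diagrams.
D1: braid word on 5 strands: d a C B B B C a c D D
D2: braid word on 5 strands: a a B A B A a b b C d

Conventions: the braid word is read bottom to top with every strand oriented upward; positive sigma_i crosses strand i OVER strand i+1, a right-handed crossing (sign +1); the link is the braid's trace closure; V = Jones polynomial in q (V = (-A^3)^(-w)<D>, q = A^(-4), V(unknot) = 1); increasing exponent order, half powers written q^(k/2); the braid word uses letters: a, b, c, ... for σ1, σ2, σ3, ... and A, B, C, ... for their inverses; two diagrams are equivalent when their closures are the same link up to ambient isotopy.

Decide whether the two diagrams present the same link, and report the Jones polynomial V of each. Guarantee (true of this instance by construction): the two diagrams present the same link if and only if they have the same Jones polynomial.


same link: no
V(D1) = q^(-7/2) - q^(-5/2) + q^(-3/2) - 2q^(-1/2) - q^(3/2)  [11 crossings, <D> = A^-15 + 2A^-7 - A^-3 + A - A^5, w = -3]
V(D2) = -q^(1/2) - q^(5/2)  [11 crossings, <D> = A^-7 + A, w = +1]
insight: 2 classes among 2 diagrams; unequal V(q) rules out equality


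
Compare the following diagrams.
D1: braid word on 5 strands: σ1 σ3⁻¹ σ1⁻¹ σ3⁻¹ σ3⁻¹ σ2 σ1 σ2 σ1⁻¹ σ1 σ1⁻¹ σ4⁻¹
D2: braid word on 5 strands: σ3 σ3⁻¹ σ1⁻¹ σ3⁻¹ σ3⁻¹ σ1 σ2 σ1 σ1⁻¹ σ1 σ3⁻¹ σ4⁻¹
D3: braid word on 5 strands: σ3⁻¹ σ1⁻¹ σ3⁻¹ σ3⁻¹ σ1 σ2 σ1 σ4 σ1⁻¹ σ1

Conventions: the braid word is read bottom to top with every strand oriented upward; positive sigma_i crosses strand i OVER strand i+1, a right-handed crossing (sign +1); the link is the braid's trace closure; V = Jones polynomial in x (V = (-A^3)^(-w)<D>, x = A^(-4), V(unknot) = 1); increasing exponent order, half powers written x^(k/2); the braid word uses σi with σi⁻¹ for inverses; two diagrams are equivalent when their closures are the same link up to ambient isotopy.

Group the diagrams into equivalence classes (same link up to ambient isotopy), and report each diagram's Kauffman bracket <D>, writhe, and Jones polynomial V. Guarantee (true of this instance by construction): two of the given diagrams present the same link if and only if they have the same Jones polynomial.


classes: {D1, D2, D3}
V(D1) = -x^-4 + x^-3 + x^-1  [12 crossings, <D> = A^-2 + A^6 - A^10, w = -2]
V(D2) = -x^-4 + x^-3 + x^-1  (w -2, c 12, <D> = A^-2 + A^6 - A^10)
V(D3) = -x^-4 + x^-3 + x^-1  [10 crossings, <D> = A^4 + A^12 - A^16, w = 0]
note: one V(x) for all 3 diagrams — one class (guaranteed)


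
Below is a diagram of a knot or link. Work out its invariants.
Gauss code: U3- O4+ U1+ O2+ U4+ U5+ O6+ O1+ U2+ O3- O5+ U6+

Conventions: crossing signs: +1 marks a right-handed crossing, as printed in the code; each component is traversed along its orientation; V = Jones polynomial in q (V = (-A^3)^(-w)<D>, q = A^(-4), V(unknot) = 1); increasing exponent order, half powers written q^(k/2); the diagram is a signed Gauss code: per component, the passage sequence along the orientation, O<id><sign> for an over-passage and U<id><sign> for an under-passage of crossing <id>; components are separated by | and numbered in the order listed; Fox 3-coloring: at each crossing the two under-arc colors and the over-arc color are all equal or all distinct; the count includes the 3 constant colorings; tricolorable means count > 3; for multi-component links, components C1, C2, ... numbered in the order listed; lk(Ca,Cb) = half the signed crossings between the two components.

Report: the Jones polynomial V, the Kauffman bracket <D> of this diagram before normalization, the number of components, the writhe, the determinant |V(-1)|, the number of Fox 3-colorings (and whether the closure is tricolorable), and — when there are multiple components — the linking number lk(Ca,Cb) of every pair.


V(q) = q - q^2 + 2q^3 - q^4 + q^5 - q^6
bracket: -A^-12 + A^-8 - A^-4 + 2 - A^4 + A^8, w = +4
1 component, writhe +4, over 6 crossings
det 7, colorings 3 of 3^6 — not tricolorable
observation: w = +4 (over 6 crossings) is diagram-only; (-A^3)^(-4) removes it from V


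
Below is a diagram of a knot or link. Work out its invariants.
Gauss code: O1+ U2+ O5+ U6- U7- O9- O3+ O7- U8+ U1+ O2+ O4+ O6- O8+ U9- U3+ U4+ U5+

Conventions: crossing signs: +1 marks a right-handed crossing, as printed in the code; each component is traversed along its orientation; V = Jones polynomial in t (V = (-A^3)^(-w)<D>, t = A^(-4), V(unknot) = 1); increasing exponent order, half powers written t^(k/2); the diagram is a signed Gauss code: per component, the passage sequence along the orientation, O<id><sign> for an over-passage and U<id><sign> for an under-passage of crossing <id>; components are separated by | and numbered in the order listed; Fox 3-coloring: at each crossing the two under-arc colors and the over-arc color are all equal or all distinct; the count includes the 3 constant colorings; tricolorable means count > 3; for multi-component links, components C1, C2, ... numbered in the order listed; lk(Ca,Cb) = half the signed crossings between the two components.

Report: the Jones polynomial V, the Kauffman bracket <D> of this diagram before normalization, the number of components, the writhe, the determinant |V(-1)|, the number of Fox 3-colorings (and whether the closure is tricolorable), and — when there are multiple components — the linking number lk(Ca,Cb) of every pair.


Jones polynomial: V(t) = t + t^3 - t^4
<D> = A^-7 - A^-3 - A^5; writhe +3
components 1, writhe +3 (9 crossings)
3-colorings: 9 of 3^9, det 3 — tricolorable
note: w = +3 (over 9 crossings) is diagram-only; (-A^3)^(-3) removes it from V


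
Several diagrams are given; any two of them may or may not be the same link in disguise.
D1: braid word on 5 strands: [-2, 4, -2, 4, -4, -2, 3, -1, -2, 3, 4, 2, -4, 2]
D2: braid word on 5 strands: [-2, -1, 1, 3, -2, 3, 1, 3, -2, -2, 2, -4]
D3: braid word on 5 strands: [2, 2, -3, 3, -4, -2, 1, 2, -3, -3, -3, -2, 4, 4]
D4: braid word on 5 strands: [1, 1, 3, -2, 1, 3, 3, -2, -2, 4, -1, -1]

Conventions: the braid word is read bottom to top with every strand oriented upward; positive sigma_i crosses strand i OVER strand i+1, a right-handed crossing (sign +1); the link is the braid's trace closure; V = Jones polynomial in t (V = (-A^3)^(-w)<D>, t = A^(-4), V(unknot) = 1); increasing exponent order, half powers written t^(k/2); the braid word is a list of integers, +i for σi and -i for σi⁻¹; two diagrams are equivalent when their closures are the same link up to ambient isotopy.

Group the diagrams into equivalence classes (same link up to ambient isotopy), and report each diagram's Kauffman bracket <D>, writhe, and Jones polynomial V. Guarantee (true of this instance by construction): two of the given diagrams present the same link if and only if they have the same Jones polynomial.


equivalence classes: {D1} | {D2, D4} | {D3}
D1 (bracket A^-8 - A^-4 + 1 - A^4 + A^8; 14 crossings at w = 0): V = t^-2 - t^-1 + 1 - t + t^2
D2 (bracket -A^-12 + 2A^-8 - 2A^-4 + 3 - 2A^4 + 2A^8 - A^12; 12 crossings at w = 0): V = -t^-3 + 2t^-2 - 2t^-1 + 3 - 2t + 2t^2 - t^3
V(D3) = -t^-4 + t^-3 + t^-1  [14 crossings, <D> = A^4 + A^12 - A^16, w = 0]
D4 (bracket -A^-6 + 2A^-2 - 2A^2 + 3A^6 - 2A^10 + 2A^14 - A^18; 12 crossings at w = +2): V = -t^-3 + 2t^-2 - 2t^-1 + 3 - 2t + 2t^2 - t^3
observation: 3 values of V(t) split the 4 diagrams


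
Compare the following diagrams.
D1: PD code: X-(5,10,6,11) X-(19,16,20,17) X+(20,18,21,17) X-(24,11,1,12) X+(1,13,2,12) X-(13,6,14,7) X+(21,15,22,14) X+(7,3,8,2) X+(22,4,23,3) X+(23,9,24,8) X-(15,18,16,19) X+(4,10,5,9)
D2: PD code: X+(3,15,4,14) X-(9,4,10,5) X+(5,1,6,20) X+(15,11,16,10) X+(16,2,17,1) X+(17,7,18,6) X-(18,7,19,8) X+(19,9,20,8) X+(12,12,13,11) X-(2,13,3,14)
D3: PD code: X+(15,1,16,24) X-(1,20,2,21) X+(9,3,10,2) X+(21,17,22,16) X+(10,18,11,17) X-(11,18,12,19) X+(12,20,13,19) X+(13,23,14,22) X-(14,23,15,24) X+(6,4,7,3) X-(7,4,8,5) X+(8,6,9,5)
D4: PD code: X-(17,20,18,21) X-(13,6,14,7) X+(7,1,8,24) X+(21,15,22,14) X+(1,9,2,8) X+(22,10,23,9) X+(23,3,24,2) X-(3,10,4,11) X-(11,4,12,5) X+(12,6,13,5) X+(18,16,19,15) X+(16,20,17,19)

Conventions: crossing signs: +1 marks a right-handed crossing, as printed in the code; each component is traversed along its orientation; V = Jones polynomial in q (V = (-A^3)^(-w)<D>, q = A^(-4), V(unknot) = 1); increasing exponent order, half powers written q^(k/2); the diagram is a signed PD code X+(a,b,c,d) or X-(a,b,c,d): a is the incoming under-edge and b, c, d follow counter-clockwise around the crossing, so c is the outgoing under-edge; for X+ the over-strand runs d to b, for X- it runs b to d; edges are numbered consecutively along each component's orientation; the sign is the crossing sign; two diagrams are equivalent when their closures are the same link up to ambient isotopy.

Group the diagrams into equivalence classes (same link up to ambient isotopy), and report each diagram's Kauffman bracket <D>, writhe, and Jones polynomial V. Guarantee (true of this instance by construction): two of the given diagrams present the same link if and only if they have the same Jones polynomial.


classes: {D1, D2, D3, D4}
V(D1) = 1  [12 crossings, <D> = A^6, w = +2]
V(D2) = 1  (w +4, c 10, <D> = A^12)
V(D3) = 1  (w +4, c 12, <D> = A^12)
V(D4) = 1  (w +4, c 12, <D> = A^12)
note: all 4 diagrams share one V(q), hence one class


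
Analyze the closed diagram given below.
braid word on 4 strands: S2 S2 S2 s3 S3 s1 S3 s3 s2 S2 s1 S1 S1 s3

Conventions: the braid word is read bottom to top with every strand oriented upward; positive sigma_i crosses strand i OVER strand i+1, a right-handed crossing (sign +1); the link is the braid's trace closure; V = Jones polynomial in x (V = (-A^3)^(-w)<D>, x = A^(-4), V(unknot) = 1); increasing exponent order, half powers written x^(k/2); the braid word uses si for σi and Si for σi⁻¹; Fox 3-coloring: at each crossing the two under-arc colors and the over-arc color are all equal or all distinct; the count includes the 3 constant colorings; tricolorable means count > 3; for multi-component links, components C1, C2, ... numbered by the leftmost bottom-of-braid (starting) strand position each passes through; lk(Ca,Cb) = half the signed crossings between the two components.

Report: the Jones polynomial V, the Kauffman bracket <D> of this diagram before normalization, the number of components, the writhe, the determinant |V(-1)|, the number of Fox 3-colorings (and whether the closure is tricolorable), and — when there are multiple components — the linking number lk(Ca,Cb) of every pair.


Jones polynomial: V(x) = x^(-9/2) - x^(-5/2) - x^(-3/2) - x^(-1/2)
<D> = -A^-4 - 1 - A^4 + A^12; writhe -2
components 2, writhe -2 (14 crossings)
linking number lk(C1,C2) = 0
3-colorings: 27 of 3^14, det 0 — tricolorable
note: w = -2 (over 14 crossings) is diagram-only; (-A^3)^(2) removes it from V


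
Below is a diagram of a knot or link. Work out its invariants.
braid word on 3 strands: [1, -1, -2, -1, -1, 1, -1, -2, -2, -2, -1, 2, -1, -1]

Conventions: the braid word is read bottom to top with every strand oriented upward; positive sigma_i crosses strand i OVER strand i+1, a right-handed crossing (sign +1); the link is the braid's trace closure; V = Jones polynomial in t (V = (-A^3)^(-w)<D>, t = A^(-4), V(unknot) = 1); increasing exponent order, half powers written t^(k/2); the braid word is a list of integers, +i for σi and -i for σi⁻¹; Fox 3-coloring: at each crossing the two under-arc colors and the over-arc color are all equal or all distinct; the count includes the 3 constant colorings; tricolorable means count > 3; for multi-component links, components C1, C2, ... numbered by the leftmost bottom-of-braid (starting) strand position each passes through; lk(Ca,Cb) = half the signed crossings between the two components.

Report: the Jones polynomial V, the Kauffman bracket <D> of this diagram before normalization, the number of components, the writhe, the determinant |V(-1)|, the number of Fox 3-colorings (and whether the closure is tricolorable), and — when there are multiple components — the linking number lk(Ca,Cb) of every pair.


Jones polynomial: V(t) = -t^-8 + t^-5 + t^-3
<D> = A^-12 + A^-4 - A^8; writhe -8
components 1, writhe -8 (14 crossings)
3-colorings: 9 of 3^14, det 3 — tricolorable
note: the word shrinks to σ2⁻¹ σ1⁻¹ σ1⁻¹ σ2⁻¹ σ2⁻¹ σ2⁻¹ σ1⁻¹ σ2 σ1⁻¹ σ1⁻¹ after cancelling


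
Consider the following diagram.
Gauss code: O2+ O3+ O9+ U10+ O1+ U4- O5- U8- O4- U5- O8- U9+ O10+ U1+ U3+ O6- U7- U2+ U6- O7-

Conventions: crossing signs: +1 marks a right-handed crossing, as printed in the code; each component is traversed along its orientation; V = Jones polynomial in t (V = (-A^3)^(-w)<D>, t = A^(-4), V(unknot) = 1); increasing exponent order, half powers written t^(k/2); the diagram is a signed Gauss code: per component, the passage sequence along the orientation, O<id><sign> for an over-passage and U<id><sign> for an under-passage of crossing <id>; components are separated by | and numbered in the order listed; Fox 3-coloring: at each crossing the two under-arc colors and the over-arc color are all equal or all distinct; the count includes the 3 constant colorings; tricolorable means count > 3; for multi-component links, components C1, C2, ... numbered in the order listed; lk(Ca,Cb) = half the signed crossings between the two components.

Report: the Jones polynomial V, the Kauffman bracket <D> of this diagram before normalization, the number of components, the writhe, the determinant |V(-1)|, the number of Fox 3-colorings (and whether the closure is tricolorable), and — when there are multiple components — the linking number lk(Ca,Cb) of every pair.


Jones polynomial: V(t) = -t^-3 + t^-2 - t^-1 + 3 - t + t^2 - t^3
<D> = -A^-12 + A^-8 - A^-4 + 3 - A^4 + A^8 - A^12; writhe 0
components 1, writhe 0 (10 crossings)
3-colorings: 27 of 3^10, det 9 — tricolorable
note: palindromic: swapping t for 1/t fixes V


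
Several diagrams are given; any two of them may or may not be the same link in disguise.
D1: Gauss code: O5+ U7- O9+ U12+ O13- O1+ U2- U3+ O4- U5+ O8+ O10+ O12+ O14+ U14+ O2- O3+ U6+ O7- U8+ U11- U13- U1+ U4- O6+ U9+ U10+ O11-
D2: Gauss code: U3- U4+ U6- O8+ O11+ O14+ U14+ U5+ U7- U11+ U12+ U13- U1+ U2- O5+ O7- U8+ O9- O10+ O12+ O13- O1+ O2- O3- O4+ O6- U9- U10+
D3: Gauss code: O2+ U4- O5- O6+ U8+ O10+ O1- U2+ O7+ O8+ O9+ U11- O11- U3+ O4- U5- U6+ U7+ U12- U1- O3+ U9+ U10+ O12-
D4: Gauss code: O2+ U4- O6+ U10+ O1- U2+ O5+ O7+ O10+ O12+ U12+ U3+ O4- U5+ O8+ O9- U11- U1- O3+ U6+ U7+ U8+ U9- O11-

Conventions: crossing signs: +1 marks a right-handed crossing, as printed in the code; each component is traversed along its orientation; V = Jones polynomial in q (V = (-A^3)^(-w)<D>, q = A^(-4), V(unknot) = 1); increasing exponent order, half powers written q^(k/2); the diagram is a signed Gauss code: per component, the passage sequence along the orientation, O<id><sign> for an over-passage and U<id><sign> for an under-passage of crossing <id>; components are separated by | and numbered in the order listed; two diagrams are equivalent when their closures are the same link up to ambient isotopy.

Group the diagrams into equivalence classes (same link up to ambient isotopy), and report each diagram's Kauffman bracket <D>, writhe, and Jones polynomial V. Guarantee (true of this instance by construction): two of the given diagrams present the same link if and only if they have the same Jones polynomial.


classes: {D1, D3, D4} | {D2}
V(D1) = q^-1 - 1 + 2q - 2q^2 + 2q^3 - 2q^4 + q^5  [14 crossings, <D> = A^-8 - 2A^-4 + 2 - 2A^4 + 2A^8 - A^12 + A^16, w = +4]
V(D2) = 1  (w +2, c 14, <D> = A^6)
D3 (bracket A^-14 - 2A^-10 + 2A^-6 - 2A^-2 + 2A^2 - A^6 + A^10; 12 crossings at w = +2): V = q^-1 - 1 + 2q - 2q^2 + 2q^3 - 2q^4 + q^5
V(D4) = q^-1 - 1 + 2q - 2q^2 + 2q^3 - 2q^4 + q^5  [12 crossings, <D> = A^-8 - 2A^-4 + 2 - 2A^4 + 2A^8 - A^12 + A^16, w = +4]
note: comparing 4 Jones polynomials yields 2 groups


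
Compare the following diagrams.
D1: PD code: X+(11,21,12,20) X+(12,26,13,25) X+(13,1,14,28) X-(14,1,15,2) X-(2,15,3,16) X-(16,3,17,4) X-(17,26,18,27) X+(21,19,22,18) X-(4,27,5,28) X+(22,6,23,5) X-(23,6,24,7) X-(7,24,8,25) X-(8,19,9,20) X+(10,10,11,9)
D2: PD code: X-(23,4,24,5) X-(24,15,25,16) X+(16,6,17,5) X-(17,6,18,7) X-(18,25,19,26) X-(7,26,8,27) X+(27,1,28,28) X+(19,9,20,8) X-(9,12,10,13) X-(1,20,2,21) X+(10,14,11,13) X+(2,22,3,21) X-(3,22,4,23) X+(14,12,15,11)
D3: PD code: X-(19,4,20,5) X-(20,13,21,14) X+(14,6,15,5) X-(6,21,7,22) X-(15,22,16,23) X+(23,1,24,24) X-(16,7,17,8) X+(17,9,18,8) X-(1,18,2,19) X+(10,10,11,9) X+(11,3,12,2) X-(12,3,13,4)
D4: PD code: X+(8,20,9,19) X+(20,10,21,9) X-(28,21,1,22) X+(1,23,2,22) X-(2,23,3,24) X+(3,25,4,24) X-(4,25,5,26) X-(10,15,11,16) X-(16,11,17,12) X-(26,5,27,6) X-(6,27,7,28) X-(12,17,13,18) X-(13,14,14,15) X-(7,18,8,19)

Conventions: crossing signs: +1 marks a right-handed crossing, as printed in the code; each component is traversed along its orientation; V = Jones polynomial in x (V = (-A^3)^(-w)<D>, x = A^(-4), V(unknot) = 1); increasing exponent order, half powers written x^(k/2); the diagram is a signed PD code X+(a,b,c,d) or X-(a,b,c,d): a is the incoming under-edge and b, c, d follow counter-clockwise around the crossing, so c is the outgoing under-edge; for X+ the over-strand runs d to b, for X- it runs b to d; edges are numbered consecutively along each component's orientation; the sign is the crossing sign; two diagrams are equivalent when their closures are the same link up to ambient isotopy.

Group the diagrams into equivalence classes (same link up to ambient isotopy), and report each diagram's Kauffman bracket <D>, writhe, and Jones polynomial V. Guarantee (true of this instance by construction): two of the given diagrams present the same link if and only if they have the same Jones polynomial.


equivalence classes: {D1} | {D2, D3} | {D4}
D1 (bracket A^-2 + A^6 - A^10; 14 crossings at w = -2): V = -x^-4 + x^-3 + x^-1
V(D2) = -x^-6 + x^-5 - x^-4 + 2x^-3 - x^-2 + x^-1  [14 crossings, <D> = A^-2 - A^2 + 2A^6 - A^10 + A^14 - A^18, w = -2]
D3 (bracket A^-2 - A^2 + 2A^6 - A^10 + A^14 - A^18; 12 crossings at w = -2): V = -x^-6 + x^-5 - x^-4 + 2x^-3 - x^-2 + x^-1
D4 (bracket A^-10 + 2A^-2 - 2A^2 + A^6 - 2A^10 + A^14; 14 crossings at w = -6): V = x^-8 - 2x^-7 + x^-6 - 2x^-5 + 2x^-4 + x^-2
observation: V(x) takes 3 values over 4 diagrams, fixing the grouping


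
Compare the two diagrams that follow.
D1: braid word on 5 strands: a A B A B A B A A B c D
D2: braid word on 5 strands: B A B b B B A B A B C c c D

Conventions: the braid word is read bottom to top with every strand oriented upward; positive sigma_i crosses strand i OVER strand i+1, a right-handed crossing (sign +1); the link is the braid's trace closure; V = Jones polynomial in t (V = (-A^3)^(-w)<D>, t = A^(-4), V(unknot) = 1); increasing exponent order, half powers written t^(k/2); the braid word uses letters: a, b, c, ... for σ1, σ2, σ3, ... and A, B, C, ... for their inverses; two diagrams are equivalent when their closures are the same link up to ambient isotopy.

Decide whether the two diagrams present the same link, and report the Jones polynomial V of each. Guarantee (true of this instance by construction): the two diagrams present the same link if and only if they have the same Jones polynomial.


equivalent: yes
D1 (bracket A^-12 + A^-4 - A^8; 12 crossings at w = -8): V = -t^-8 + t^-5 + t^-3
D2 (bracket A^-12 + A^-4 - A^8; 14 crossings at w = -8): V = -t^-8 + t^-5 + t^-3
key observation: from 12 to 14 crossings by R-moves: one link, two diagrams


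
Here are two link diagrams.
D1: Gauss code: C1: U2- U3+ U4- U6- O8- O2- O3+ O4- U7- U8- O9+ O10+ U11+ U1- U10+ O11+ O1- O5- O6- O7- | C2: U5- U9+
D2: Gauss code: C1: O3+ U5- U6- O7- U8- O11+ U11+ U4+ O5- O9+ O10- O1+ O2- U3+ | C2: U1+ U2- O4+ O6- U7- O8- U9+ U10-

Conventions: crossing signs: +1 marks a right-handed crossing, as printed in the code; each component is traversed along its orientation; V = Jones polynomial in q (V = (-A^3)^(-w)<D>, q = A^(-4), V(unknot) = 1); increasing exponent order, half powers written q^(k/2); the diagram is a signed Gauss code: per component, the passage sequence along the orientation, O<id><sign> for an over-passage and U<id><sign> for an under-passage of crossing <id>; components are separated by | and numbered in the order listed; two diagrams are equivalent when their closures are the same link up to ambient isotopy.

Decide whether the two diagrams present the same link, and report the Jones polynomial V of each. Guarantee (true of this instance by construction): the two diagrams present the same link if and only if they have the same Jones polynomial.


same link: no
V(D1) = q^(-9/2) - q^(-5/2) - q^(-3/2) - q^(-1/2)  [11 crossings, <D> = A^-7 + A^-3 + A - A^9, w = -3]
D2 (bracket A^-1 + A^7; 11 crossings at w = -1): V = -q^(-5/2) - q^(-1/2)
note: 2 values of V(q) split the 2 diagrams


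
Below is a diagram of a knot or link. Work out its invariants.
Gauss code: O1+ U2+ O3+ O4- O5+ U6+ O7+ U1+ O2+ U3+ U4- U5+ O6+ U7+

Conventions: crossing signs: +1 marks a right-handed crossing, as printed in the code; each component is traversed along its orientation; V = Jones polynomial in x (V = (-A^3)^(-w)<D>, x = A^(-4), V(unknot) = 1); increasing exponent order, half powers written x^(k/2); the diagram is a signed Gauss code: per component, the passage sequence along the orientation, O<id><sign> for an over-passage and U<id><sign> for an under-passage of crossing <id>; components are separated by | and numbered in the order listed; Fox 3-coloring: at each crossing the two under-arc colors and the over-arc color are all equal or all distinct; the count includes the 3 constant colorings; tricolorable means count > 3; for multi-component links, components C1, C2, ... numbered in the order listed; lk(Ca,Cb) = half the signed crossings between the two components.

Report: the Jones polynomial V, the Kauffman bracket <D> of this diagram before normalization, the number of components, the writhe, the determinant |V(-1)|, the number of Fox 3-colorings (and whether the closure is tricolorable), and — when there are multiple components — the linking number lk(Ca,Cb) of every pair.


Jones polynomial: V(x) = x^2 + x^4 - x^5 + x^6 - x^7
<D> = A^-13 - A^-9 + A^-5 - A^-1 - A^7; writhe +5
components 1, writhe +5 (7 crossings)
3-colorings: 3 of 3^7, det 5 — not tricolorable
note: det 5 = |V(-1)|; not divisible by 3, so not tricolorable


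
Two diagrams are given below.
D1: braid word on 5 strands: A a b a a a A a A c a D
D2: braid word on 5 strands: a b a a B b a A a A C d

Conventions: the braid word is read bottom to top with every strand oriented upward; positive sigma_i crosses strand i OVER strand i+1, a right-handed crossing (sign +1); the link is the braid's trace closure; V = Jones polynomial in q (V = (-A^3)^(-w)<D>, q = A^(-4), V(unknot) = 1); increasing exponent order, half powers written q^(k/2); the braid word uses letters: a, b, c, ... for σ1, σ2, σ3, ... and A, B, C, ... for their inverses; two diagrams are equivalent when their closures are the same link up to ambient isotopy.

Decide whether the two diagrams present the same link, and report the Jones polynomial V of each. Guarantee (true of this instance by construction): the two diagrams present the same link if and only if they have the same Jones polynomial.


equivalent: yes
D1 (bracket -A^-4 + 1 + A^8; 12 crossings at w = +4): V = q + q^3 - q^4
V(D2) = q + q^3 - q^4  (w +4, c 12, <D> = -A^-4 + 1 + A^8)
key observation: one V(q) for all 2 diagrams — one class (guaranteed)


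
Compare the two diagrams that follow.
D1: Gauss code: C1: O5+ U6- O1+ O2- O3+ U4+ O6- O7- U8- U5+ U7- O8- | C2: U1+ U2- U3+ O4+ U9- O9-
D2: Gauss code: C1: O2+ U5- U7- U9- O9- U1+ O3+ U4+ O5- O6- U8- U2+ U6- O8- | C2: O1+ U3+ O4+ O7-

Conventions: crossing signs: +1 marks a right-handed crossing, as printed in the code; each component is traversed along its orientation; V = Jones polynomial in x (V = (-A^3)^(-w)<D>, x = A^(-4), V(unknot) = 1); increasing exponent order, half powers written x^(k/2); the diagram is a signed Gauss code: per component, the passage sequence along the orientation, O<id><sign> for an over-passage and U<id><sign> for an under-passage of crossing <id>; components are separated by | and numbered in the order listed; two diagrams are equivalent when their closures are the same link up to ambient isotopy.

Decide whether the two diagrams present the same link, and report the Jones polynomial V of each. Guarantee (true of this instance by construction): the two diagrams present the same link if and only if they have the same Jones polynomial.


equivalent: yes
D1 (bracket A^-13 + A^-5; 9 crossings at w = -1): V = -x^(1/2) - x^(5/2)
V(D2) = -x^(1/2) - x^(5/2)  (w -1, c 9, <D> = A^-13 + A^-5)
key observation: from 9 to 9 crossings by R-moves: one link, two diagrams


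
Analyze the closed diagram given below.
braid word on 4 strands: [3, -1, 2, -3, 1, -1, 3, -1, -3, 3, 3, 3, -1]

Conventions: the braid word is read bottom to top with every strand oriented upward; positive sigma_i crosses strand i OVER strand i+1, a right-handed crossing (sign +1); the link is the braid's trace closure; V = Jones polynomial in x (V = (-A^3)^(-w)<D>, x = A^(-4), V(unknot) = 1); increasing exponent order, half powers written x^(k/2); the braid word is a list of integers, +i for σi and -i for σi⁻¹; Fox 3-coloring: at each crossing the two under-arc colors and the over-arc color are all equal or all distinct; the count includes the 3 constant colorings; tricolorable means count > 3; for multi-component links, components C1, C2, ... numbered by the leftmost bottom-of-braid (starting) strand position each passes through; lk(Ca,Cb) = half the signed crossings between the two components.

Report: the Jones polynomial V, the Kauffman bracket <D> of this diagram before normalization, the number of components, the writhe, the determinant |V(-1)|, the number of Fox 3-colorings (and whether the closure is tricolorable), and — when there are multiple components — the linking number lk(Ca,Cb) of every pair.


Jones polynomial: V(x) = -x^-3 + x^-2 - x^-1 + 3 - x + x^2 - x^3
<D> = A^-9 - A^-5 + A^-1 - 3A^3 + A^7 - A^11 + A^15; writhe +1
components 1, writhe +1 (13 crossings)
3-colorings: 27 of 3^13, det 9 — tricolorable
note: det 9 = |V(-1)|; divisible by 3, so tricolorable


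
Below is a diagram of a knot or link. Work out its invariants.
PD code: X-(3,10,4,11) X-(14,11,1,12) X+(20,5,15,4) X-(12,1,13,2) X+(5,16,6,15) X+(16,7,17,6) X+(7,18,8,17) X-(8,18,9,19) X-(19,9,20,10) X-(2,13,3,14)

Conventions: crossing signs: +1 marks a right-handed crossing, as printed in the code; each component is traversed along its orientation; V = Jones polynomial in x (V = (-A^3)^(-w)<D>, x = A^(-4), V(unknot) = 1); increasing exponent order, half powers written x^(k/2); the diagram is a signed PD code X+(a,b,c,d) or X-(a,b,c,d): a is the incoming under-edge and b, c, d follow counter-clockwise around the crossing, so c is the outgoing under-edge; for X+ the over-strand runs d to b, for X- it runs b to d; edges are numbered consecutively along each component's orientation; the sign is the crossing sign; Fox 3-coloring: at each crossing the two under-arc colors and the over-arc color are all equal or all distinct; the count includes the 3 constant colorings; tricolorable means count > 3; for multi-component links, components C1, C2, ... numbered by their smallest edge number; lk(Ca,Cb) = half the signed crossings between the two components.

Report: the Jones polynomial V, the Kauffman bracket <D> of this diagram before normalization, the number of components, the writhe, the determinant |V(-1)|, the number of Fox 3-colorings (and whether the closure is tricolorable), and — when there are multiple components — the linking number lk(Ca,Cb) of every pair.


Jones polynomial: V(x) = x^(-7/2) - x^(-5/2) + x^(-3/2) - 2x^(-1/2) - x^(3/2)
<D> = -A^-12 - 2A^-4 + 1 - A^4 + A^8; writhe -2
components 2, writhe -2 (10 crossings)
linking number lk(C1,C2) = +1
3-colorings: 9 of 3^10, det 6 — tricolorable
note: summing lk over 1 pair gives +1


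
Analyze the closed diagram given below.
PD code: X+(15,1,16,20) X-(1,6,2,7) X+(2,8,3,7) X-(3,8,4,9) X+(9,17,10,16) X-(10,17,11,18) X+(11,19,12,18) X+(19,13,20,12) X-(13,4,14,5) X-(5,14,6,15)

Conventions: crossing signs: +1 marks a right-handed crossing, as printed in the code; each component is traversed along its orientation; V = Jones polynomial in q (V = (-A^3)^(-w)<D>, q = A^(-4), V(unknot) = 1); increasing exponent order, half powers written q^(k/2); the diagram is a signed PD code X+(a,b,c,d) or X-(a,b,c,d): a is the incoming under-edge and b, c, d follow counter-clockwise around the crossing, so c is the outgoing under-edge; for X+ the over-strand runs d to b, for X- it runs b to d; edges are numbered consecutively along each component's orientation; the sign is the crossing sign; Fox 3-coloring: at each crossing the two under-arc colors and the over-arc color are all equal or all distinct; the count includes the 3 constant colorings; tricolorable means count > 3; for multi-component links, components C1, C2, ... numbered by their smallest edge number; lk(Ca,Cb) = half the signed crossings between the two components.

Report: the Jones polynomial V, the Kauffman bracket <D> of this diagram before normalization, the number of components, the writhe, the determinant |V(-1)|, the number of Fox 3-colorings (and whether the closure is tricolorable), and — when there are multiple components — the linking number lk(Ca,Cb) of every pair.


Jones polynomial: V(q) = -q^-3 + 2q^-2 - 2q^-1 + 3 - 2q + 2q^2 - q^3
<D> = -A^-12 + 2A^-8 - 2A^-4 + 3 - 2A^4 + 2A^8 - A^12; writhe 0
components 1, writhe 0 (10 crossings)
3-colorings: 3 of 3^10, det 13 — not tricolorable
note: w = 0 shifts under R1 moves; the (-A^3)^(0) factor cancels that in V


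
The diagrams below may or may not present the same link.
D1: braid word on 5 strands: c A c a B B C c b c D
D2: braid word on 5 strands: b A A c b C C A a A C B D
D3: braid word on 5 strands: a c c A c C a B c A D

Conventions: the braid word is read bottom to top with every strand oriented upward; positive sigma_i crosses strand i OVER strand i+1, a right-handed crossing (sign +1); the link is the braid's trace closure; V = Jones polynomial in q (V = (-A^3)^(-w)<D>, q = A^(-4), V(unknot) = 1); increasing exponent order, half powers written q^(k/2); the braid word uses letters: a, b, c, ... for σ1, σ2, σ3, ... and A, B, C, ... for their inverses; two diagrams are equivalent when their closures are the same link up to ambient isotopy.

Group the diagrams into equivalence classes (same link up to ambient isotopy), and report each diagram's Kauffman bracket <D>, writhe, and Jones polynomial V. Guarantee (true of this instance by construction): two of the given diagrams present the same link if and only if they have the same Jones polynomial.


classes: {D1, D3} | {D2}
V(D1) = -q^(1/2) - q^(3/2) - q^(5/2) + q^(9/2)  [11 crossings, <D> = -A^-15 + A^-7 + A^-3 + A, w = +1]
V(D2) = q^(-13/2) - q^(-11/2) + q^(-9/2) - 2q^(-7/2) - q^(-3/2)  (w -5, c 13, <D> = A^-9 + 2A^-1 - A^3 + A^7 - A^11)
V(D3) = -q^(1/2) - q^(3/2) - q^(5/2) + q^(9/2)  (w +1, c 11, <D> = -A^-15 + A^-7 + A^-3 + A)
insight: comparing 3 Jones polynomials yields 2 groups


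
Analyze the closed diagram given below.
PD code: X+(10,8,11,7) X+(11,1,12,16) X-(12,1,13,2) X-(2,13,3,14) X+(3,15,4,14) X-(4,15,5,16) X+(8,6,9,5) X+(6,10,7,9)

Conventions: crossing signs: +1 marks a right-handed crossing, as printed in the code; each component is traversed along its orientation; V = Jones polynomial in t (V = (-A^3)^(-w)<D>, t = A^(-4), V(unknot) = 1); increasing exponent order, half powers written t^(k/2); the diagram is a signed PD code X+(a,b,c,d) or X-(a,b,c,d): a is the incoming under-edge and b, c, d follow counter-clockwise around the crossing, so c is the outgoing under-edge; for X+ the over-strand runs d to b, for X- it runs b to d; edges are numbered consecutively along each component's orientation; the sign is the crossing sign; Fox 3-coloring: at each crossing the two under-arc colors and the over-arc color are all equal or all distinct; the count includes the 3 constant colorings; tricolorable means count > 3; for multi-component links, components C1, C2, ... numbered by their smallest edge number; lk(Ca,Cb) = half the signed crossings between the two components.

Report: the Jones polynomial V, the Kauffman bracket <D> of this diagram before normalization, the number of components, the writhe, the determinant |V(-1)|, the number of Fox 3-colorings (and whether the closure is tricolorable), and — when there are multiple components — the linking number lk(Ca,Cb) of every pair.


Jones polynomial: V(t) = t + t^3 - t^4
<D> = -A^-10 + A^-6 + A^2; writhe +2
components 1, writhe +2 (8 crossings)
3-colorings: 9 of 3^8, det 3 — tricolorable
note: w = +2 (over 8 crossings) is diagram-only; (-A^3)^(-2) removes it from V


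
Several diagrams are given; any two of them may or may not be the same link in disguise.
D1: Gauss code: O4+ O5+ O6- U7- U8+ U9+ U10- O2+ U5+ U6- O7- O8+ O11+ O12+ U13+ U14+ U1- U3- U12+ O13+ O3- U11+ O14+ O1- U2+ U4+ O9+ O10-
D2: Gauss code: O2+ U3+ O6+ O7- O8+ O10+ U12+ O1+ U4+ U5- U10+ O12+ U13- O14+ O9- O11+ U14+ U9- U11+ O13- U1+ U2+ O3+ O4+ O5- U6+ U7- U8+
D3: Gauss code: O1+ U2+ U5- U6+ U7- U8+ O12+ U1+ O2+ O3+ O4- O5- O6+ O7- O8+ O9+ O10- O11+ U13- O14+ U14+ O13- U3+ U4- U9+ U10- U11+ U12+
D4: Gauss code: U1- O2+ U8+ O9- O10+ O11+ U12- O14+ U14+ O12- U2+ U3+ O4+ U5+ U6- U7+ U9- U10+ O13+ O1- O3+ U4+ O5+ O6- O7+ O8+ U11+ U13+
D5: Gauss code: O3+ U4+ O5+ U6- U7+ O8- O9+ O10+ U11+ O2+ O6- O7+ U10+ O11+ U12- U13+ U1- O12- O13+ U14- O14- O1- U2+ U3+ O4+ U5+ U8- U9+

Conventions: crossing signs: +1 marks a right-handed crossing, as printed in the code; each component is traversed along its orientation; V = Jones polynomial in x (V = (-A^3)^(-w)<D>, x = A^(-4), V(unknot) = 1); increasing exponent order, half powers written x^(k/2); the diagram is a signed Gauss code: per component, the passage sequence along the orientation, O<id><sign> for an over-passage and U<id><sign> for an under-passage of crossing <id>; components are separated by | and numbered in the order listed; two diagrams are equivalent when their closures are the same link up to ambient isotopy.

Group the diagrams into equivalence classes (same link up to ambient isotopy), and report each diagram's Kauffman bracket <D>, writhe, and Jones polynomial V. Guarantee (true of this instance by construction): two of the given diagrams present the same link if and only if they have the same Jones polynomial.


grouping into links: {D1} | {D2, D4, D5} | {D3}
V(D1) = 1  (w +4, c 14, <D> = A^12)
V(D2) = x^2 + 2x^4 - 2x^5 + x^6 - 2x^7 + x^8  (w +6, c 14, <D> = A^-14 - 2A^-10 + A^-6 - 2A^-2 + 2A^2 + A^10)
V(D3) = x + x^3 - x^4  [14 crossings, <D> = -A^-4 + 1 + A^8, w = +4]
V(D4) = x^2 + 2x^4 - 2x^5 + x^6 - 2x^7 + x^8  [14 crossings, <D> = A^-14 - 2A^-10 + A^-6 - 2A^-2 + 2A^2 + A^10, w = +6]
V(D5) = x^2 + 2x^4 - 2x^5 + x^6 - 2x^7 + x^8  (w +4, c 14, <D> = A^-20 - 2A^-16 + A^-12 - 2A^-8 + 2A^-4 + A^4)
why: 3 classes among 5 diagrams; unequal V(x) rules out equality


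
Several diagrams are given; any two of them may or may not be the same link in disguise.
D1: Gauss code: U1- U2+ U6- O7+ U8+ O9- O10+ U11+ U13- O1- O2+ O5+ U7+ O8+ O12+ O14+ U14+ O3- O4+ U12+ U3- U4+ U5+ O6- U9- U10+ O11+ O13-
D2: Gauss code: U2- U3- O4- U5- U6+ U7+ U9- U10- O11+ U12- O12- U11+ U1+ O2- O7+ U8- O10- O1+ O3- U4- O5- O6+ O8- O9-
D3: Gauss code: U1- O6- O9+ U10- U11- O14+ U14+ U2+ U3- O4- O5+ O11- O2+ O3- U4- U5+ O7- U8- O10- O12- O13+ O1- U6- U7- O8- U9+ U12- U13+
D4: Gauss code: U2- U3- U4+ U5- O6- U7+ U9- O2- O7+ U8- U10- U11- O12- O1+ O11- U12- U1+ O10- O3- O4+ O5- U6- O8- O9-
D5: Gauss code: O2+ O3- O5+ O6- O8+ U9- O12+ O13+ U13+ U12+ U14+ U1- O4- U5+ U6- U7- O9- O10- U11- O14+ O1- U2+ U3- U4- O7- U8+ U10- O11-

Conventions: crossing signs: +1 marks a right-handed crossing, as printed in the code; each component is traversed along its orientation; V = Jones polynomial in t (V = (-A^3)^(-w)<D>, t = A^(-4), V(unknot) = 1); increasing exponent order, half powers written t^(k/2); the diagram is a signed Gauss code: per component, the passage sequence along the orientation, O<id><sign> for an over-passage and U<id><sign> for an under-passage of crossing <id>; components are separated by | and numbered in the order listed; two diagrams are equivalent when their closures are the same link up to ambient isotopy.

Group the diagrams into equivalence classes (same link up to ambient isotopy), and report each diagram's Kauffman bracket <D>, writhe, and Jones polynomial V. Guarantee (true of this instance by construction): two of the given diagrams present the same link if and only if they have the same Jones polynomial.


grouping into links: {D1} | {D2, D3, D4, D5}
V(D1) = t + t^3 - t^4  (w +4, c 14, <D> = -A^-4 + 1 + A^8)
V(D2) = -t^-6 + t^-5 - t^-4 + 2t^-3 - t^-2 + t^-1  [12 crossings, <D> = A^-8 - A^-4 + 2 - A^4 + A^8 - A^12, w = -4]
V(D3) = -t^-6 + t^-5 - t^-4 + 2t^-3 - t^-2 + t^-1  (w -4, c 14, <D> = A^-8 - A^-4 + 2 - A^4 + A^8 - A^12)
V(D4) = -t^-6 + t^-5 - t^-4 + 2t^-3 - t^-2 + t^-1  (w -6, c 12, <D> = A^-14 - A^-10 + 2A^-6 - A^-2 + A^2 - A^6)
V(D5) = -t^-6 + t^-5 - t^-4 + 2t^-3 - t^-2 + t^-1  [14 crossings, <D> = A^-2 - A^2 + 2A^6 - A^10 + A^14 - A^18, w = -2]
key observation: comparing 5 Jones polynomials yields 2 groups
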